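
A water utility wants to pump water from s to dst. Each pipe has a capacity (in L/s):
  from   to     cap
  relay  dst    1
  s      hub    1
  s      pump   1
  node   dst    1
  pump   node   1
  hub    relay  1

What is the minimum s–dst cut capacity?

2

Max flow = 2 (via 2 augmenting paths).
In the residual at optimum, the set reachable from s is {s}.
Cut edges: s->hub (cap 1), s->pump (cap 1). Sum = 2.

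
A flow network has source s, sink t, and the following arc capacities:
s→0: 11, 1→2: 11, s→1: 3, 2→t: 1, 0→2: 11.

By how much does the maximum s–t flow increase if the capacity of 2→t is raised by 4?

4

Original max flow = 1.
After raising cap(2→t), augmenting paths through that edge carry 4 more units.
New max flow = 5. Increase = 4.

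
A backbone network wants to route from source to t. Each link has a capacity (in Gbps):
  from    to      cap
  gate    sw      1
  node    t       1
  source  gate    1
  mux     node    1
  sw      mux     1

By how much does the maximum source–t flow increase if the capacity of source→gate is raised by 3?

0

Original max flow = 1.
Even with extra capacity on source→gate, another cut of capacity 1 remains binding.
New max flow = 1. Increase = 0.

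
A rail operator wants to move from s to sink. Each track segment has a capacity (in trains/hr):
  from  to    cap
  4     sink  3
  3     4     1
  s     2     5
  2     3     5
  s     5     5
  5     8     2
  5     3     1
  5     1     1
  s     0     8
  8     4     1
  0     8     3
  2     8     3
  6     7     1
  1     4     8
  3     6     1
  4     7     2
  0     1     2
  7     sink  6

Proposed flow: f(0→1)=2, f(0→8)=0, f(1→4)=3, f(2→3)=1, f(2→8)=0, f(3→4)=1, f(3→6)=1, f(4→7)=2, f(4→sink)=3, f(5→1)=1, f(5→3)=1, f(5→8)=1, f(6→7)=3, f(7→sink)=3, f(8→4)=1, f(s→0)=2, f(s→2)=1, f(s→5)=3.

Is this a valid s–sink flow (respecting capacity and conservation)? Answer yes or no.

Capacity violated on 6→7: flow 3 > capacity 1.

No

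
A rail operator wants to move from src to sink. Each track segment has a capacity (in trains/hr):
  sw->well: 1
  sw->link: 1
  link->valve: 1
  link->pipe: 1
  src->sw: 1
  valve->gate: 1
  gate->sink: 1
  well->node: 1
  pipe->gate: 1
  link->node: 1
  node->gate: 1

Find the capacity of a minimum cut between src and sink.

1

Max flow = 1 (via 1 augmenting path).
In the residual at optimum, the set reachable from src is {src}.
Cut edges: src->sw (cap 1). Sum = 1.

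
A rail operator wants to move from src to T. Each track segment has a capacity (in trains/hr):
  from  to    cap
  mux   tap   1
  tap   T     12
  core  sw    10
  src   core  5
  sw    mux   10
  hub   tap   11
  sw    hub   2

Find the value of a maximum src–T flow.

3

Augment src→core→sw→hub→tap→T: bottleneck 2. Total 2.
Augment src→core→sw→mux→tap→T: bottleneck 1. Total 3.
No augmenting path remains in the residual graph.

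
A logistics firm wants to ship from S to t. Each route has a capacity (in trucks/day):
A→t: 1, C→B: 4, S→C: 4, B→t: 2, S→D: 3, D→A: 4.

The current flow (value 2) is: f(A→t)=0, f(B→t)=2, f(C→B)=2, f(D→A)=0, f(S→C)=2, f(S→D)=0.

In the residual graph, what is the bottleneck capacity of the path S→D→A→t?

Residual capacities along the path: S→D: 3, D→A: 4, A→t: 1.
Minimum is 1.

1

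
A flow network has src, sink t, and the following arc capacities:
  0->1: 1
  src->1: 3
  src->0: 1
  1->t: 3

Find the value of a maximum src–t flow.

Augment src->1->t: bottleneck 3. Total 3.
No augmenting path remains in the residual graph.

3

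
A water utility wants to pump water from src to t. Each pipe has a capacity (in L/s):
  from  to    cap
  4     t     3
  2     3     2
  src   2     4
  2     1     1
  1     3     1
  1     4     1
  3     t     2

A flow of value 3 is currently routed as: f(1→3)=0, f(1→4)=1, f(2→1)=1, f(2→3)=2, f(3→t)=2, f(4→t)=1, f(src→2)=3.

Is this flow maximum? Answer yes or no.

Yes

Residual reachable from src: {2, src}; t is not reachable.
Saturated cut: 2→1, 2→3 with total capacity 3 = current flow value. Flow is maximum.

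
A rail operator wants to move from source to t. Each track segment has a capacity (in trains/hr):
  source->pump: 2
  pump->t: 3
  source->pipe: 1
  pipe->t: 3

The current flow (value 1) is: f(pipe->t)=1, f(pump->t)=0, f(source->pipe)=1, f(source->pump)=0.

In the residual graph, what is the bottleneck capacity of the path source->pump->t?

Residual capacities along the path: source->pump: 2, pump->t: 3.
Minimum is 2.

2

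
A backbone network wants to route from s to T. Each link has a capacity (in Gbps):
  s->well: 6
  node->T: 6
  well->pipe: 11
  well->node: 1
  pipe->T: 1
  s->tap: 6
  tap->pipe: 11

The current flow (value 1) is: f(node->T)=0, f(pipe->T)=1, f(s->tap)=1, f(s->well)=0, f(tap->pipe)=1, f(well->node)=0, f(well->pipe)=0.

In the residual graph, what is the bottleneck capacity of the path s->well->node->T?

1

Residual capacities along the path: s->well: 6, well->node: 1, node->T: 6.
Minimum is 1.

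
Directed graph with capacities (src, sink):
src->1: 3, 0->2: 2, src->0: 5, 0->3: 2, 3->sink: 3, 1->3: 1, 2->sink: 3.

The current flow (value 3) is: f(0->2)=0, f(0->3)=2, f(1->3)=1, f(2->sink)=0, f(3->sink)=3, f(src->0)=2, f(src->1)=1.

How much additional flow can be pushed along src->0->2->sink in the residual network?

2

Residual capacities along the path: src->0: 3, 0->2: 2, 2->sink: 3.
Minimum is 2.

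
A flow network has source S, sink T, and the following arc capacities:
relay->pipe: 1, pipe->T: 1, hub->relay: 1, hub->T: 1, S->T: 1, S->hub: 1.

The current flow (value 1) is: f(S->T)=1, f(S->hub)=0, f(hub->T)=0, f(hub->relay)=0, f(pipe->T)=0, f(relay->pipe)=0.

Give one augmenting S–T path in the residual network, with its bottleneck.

S->hub->T, bottleneck 1

Residual along S->hub->T: S->hub: 1, hub->T: 1.
Bottleneck = min = 1.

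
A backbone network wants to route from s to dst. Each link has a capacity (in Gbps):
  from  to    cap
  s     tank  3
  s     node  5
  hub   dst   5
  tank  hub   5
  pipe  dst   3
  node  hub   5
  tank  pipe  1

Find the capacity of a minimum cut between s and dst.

6

Max flow = 6 (via 3 augmenting paths).
In the residual at optimum, the set reachable from s is {hub, node, s, tank}.
Cut edges: tank->pipe (cap 1), hub->dst (cap 5). Sum = 6.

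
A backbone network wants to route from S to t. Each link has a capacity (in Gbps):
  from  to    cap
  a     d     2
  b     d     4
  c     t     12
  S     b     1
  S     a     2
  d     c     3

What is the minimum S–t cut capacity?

3

Max flow = 3 (via 2 augmenting paths).
In the residual at optimum, the set reachable from S is {S}.
Cut edges: S->b (cap 1), S->a (cap 2). Sum = 3.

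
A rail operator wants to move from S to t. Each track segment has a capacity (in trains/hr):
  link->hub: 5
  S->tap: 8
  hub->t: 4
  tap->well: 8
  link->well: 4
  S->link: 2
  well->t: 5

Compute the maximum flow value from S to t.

Augment S->link->hub->t: bottleneck 2. Total 2.
Augment S->tap->well->t: bottleneck 5. Total 7.
No augmenting path remains in the residual graph.

7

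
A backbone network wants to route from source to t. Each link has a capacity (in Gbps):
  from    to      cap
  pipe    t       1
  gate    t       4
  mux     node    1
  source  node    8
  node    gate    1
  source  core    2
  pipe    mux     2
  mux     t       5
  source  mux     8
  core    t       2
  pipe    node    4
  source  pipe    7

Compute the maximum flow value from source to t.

9

Augment source->pipe->t: bottleneck 1. Total 1.
Augment source->core->t: bottleneck 2. Total 3.
Augment source->mux->t: bottleneck 5. Total 8.
Augment source->node->gate->t: bottleneck 1. Total 9.
No augmenting path remains in the residual graph.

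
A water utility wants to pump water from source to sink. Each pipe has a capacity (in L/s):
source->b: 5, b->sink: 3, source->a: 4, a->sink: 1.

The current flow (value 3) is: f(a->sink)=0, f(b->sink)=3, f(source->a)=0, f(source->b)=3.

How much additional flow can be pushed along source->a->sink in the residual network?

Residual capacities along the path: source->a: 4, a->sink: 1.
Minimum is 1.

1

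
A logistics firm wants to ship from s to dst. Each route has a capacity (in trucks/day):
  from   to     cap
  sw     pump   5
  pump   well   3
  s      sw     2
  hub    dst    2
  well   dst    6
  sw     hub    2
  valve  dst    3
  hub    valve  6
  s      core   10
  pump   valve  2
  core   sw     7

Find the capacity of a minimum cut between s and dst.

Max flow = 7 (via 3 augmenting paths).
In the residual at optimum, the set reachable from s is {core, s, sw}.
Cut edges: sw->hub (cap 2), sw->pump (cap 5). Sum = 7.

7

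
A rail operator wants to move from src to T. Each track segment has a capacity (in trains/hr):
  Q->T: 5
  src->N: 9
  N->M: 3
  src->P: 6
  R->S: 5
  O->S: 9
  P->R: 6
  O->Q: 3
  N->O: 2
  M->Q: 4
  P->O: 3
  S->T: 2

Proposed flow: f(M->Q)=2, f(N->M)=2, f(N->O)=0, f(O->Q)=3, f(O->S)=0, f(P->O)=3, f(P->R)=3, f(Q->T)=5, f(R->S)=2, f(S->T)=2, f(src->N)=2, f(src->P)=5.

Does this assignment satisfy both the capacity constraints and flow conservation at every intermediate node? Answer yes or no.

No

Conservation fails at P: inflow 5 ≠ outflow 6.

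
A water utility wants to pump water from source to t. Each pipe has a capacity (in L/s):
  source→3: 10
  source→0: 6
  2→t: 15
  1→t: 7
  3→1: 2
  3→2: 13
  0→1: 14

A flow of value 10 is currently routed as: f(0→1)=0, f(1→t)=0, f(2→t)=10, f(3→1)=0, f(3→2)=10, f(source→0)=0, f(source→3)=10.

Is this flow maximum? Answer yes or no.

No

Residual path source→0→1→t has bottleneck 6 > 0.
Pushing 6 along it raises the flow to 16, so the given flow is not maximum.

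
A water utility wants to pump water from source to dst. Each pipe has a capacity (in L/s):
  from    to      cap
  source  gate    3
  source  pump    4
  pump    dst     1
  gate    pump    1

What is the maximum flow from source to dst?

1

Augment source→pump→dst: bottleneck 1. Total 1.
No augmenting path remains in the residual graph.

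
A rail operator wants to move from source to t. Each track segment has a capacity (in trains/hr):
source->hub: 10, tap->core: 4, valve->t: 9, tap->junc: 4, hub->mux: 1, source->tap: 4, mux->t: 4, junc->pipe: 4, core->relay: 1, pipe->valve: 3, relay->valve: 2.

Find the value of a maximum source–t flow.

Augment source->hub->mux->t: bottleneck 1. Total 1.
Augment source->tap->junc->pipe->valve->t: bottleneck 3. Total 4.
Augment source->tap->core->relay->valve->t: bottleneck 1. Total 5.
No augmenting path remains in the residual graph.

5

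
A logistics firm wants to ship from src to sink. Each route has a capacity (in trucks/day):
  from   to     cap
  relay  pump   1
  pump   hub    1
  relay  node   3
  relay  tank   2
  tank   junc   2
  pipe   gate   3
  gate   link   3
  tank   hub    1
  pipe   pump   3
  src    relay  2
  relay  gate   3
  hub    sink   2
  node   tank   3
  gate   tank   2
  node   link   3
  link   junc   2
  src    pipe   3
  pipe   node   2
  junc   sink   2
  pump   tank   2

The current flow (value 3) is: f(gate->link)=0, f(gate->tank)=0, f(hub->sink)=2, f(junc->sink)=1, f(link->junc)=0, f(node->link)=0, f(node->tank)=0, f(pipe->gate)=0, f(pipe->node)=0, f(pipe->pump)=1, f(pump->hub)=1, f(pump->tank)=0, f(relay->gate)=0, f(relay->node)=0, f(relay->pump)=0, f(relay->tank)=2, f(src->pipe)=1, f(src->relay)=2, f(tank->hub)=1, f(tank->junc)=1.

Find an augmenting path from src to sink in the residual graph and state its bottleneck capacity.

src->pipe->gate->link->junc->sink, bottleneck 1

Residual along src->pipe->gate->link->junc->sink: src->pipe: 2, pipe->gate: 3, gate->link: 3, link->junc: 2, junc->sink: 1.
Bottleneck = min = 1.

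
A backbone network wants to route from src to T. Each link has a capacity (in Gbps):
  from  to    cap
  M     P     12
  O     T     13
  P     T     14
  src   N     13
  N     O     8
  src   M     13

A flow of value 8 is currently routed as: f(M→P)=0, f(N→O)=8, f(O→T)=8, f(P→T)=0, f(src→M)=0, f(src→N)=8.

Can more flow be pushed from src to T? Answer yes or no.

Residual path src→M→P→T has bottleneck 12 > 0.
Pushing 12 along it raises the flow to 20, so the given flow is not maximum.

Yes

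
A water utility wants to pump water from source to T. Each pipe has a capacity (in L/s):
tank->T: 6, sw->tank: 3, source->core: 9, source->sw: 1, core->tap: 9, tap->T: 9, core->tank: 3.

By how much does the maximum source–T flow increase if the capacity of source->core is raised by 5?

3

Original max flow = 10.
After raising cap(source->core), augmenting paths through that edge carry 3 more units.
New max flow = 13. Increase = 3.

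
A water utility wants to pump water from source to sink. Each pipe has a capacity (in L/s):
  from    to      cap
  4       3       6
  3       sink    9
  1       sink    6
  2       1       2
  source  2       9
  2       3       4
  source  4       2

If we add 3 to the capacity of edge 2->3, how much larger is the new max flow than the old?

Original max flow = 8.
After raising cap(2->3), augmenting paths through that edge carry 3 more units.
New max flow = 11. Increase = 3.

3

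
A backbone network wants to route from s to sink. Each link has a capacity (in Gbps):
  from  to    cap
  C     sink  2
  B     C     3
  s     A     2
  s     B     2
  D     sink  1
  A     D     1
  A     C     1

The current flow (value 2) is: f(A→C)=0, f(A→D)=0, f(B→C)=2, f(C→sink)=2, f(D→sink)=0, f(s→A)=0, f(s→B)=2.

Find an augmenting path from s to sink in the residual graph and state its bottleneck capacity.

s→A→D→sink, bottleneck 1

Residual along s→A→D→sink: s→A: 2, A→D: 1, D→sink: 1.
Bottleneck = min = 1.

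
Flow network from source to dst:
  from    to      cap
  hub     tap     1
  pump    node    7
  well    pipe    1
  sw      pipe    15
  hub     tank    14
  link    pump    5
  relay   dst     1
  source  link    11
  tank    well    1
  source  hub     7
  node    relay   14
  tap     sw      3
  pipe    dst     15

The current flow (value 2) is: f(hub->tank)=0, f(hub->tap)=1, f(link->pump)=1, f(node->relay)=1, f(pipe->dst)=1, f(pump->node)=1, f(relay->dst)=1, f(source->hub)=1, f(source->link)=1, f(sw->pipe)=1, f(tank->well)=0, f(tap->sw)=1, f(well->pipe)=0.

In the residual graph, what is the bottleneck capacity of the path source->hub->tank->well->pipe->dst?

Residual capacities along the path: source->hub: 6, hub->tank: 14, tank->well: 1, well->pipe: 1, pipe->dst: 14.
Minimum is 1.

1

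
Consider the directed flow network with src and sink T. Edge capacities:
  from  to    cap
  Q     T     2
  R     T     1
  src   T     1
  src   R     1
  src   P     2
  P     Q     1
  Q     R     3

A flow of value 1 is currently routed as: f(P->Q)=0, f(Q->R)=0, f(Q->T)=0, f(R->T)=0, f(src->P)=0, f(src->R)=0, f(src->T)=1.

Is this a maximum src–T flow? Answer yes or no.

Residual path src->R->T has bottleneck 1 > 0.
Pushing 1 along it raises the flow to 2, so the given flow is not maximum.

No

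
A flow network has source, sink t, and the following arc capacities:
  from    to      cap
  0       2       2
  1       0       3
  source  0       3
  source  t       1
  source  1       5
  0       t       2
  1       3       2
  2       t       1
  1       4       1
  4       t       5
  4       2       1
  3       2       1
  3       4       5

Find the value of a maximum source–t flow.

Augment source→t: bottleneck 1. Total 1.
Augment source→0→t: bottleneck 2. Total 3.
Augment source→1→4→t: bottleneck 1. Total 4.
Augment source→0→2→t: bottleneck 1. Total 5.
Augment source→1→3→4→t: bottleneck 2. Total 7.
No augmenting path remains in the residual graph.

7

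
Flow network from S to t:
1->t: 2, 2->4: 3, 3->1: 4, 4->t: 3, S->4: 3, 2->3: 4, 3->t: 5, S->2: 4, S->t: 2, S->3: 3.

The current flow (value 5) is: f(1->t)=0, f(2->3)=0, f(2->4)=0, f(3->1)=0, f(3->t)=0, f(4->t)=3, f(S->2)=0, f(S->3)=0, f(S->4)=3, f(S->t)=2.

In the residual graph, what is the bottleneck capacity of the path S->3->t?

Residual capacities along the path: S->3: 3, 3->t: 5.
Minimum is 3.

3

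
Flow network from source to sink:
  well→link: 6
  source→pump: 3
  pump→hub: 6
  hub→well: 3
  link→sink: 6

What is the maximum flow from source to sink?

3

Augment source→pump→hub→well→link→sink: bottleneck 3. Total 3.
No augmenting path remains in the residual graph.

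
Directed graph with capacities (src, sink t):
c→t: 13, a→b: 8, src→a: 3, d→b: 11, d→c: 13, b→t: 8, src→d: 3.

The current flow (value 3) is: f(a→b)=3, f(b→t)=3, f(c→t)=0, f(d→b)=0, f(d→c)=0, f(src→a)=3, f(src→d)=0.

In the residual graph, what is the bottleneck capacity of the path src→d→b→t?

Residual capacities along the path: src→d: 3, d→b: 11, b→t: 5.
Minimum is 3.

3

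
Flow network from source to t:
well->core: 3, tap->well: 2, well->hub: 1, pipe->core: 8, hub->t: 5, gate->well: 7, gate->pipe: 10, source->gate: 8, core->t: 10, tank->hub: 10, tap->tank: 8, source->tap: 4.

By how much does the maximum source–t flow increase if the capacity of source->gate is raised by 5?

Original max flow = 12.
After raising cap(source->gate), augmenting paths through that edge carry 3 more units.
New max flow = 15. Increase = 3.

3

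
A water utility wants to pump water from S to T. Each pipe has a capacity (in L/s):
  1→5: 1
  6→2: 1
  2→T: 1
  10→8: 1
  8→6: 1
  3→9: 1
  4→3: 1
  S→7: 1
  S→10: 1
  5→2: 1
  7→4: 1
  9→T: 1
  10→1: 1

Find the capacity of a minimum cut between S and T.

Max flow = 2 (via 2 augmenting paths).
In the residual at optimum, the set reachable from S is {S}.
Cut edges: S→7 (cap 1), S→10 (cap 1). Sum = 2.

2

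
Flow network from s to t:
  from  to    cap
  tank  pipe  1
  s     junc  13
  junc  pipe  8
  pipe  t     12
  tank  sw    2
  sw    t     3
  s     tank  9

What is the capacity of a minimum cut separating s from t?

11

Max flow = 11 (via 3 augmenting paths).
In the residual at optimum, the set reachable from s is {junc, s, tank}.
Cut edges: junc→pipe (cap 8), tank→pipe (cap 1), tank→sw (cap 2). Sum = 11.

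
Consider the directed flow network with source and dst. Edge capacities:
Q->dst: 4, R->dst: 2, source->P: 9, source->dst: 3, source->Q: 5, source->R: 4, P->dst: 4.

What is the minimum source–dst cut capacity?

Max flow = 13 (via 4 augmenting paths).
In the residual at optimum, the set reachable from source is {P, Q, R, source}.
Cut edges: source->dst (cap 3), Q->dst (cap 4), R->dst (cap 2), P->dst (cap 4). Sum = 13.

13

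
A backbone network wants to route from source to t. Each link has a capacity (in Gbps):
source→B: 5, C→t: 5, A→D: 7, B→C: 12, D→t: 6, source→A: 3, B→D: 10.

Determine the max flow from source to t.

8

Augment source→A→D→t: bottleneck 3. Total 3.
Augment source→B→D→t: bottleneck 3. Total 6.
Augment source→B→C→t: bottleneck 2. Total 8.
No augmenting path remains in the residual graph.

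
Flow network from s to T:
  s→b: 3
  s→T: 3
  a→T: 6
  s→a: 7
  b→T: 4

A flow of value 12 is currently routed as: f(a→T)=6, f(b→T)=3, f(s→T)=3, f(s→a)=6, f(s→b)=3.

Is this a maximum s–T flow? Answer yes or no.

Residual reachable from s: {a, s}; T is not reachable.
Saturated cut: s→b, s→T, a→T with total capacity 12 = current flow value. Flow is maximum.

Yes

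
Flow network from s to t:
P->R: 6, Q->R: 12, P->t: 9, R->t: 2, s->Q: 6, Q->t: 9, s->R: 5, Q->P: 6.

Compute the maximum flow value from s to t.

Augment s->Q->t: bottleneck 6. Total 6.
Augment s->R->t: bottleneck 2. Total 8.
No augmenting path remains in the residual graph.

8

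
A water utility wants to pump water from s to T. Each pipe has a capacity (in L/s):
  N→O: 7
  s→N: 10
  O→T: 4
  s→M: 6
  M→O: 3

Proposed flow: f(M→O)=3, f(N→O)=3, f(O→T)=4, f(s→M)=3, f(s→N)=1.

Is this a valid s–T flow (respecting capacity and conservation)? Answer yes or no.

No

Conservation fails at N: inflow 1 ≠ outflow 3.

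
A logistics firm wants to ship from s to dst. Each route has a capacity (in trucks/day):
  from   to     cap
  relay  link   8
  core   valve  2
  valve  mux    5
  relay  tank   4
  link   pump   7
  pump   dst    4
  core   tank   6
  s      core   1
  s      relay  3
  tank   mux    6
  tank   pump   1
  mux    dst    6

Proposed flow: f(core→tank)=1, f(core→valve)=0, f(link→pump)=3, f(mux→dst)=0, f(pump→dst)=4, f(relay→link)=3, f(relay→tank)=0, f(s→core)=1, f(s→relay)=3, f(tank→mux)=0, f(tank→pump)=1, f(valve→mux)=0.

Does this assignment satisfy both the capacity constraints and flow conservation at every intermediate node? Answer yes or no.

Every edge has 0 ≤ f(e) ≤ cap(e).
At each intermediate node, inflow equals outflow.

Yes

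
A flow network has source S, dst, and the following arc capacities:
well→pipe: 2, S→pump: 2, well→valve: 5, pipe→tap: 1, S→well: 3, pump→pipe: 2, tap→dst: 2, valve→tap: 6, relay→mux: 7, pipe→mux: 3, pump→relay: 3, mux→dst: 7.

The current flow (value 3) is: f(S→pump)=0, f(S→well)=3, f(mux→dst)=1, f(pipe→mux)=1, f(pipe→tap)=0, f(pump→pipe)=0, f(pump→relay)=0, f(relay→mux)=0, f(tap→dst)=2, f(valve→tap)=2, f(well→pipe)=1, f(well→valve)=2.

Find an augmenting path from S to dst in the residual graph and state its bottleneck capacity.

S→pump→pipe→mux→dst, bottleneck 2

Residual along S→pump→pipe→mux→dst: S→pump: 2, pump→pipe: 2, pipe→mux: 2, mux→dst: 6.
Bottleneck = min = 2.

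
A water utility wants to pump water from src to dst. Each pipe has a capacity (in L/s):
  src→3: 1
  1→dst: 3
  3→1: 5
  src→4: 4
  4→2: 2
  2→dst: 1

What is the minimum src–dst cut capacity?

2

Max flow = 2 (via 2 augmenting paths).
In the residual at optimum, the set reachable from src is {2, 4, src}.
Cut edges: src→3 (cap 1), 2→dst (cap 1). Sum = 2.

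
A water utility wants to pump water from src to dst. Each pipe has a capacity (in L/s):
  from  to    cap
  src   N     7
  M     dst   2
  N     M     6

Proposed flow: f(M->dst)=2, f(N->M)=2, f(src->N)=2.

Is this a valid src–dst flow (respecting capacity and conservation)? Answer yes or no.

Every edge has 0 ≤ f(e) ≤ cap(e).
At each intermediate node, inflow equals outflow.

Yes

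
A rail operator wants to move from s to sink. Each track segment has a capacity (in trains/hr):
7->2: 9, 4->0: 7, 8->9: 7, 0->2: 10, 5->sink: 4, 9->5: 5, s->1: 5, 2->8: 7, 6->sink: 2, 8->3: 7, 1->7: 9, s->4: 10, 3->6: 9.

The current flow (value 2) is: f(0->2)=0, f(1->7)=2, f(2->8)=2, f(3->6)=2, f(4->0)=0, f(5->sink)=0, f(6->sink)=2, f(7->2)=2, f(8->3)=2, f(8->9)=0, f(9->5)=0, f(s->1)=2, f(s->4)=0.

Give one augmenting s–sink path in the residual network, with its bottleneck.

s->1->7->2->8->9->5->sink, bottleneck 3

Residual along s->1->7->2->8->9->5->sink: s->1: 3, 1->7: 7, 7->2: 7, 2->8: 5, 8->9: 7, 9->5: 5, 5->sink: 4.
Bottleneck = min = 3.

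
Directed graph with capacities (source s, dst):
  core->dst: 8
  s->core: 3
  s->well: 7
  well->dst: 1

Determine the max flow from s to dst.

Augment s->core->dst: bottleneck 3. Total 3.
Augment s->well->dst: bottleneck 1. Total 4.
No augmenting path remains in the residual graph.

4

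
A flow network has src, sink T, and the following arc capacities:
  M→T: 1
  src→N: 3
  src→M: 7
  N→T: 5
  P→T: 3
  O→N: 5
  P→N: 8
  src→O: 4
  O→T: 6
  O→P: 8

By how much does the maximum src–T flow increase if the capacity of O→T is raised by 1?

0

Original max flow = 8.
Edge O→T does not cross the min cut (source side {M, src}), so extra capacity there cannot help.
New max flow = 8. Increase = 0.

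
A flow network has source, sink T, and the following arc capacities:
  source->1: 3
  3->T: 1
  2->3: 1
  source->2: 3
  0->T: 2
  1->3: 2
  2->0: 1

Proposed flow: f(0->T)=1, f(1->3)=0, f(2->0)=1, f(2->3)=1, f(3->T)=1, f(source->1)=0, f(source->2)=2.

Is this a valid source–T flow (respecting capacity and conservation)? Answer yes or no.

Yes

Every edge has 0 ≤ f(e) ≤ cap(e).
At each intermediate node, inflow equals outflow.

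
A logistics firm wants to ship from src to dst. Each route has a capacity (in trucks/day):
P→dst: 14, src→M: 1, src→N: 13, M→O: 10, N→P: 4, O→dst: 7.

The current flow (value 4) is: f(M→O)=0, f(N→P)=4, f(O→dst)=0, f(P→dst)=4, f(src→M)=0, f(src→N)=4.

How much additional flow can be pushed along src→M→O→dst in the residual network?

1

Residual capacities along the path: src→M: 1, M→O: 10, O→dst: 7.
Minimum is 1.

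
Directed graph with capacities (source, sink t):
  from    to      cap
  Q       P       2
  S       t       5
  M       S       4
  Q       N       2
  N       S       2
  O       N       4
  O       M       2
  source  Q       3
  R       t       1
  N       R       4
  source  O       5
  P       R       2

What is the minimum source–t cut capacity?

5

Max flow = 5 (via 3 augmenting paths).
In the residual at optimum, the set reachable from source is {N, O, P, Q, R, source}.
Cut edges: O→M (cap 2), N→S (cap 2), R→t (cap 1). Sum = 5.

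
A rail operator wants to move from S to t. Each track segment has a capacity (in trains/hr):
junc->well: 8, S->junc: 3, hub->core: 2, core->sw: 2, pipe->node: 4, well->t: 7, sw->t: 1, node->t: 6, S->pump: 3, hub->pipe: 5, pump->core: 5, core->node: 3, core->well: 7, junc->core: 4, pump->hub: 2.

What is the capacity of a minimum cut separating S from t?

6

Max flow = 6 (via 2 augmenting paths).
In the residual at optimum, the set reachable from S is {S}.
Cut edges: S->pump (cap 3), S->junc (cap 3). Sum = 6.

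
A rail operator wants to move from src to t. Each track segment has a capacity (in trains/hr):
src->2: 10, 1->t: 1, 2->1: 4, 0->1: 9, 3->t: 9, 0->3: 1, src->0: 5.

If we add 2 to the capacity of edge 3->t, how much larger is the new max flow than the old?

0

Original max flow = 2.
Edge 3->t does not cross the min cut (source side {0, 1, 2, src}), so extra capacity there cannot help.
New max flow = 2. Increase = 0.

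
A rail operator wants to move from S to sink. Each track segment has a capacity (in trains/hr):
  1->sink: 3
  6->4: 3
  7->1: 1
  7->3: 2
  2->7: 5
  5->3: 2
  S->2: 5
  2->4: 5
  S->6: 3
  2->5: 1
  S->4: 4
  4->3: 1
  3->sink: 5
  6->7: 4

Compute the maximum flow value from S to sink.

5

Augment S->4->3->sink: bottleneck 1. Total 1.
Augment S->2->7->3->sink: bottleneck 2. Total 3.
Augment S->2->7->1->sink: bottleneck 1. Total 4.
Augment S->2->5->3->sink: bottleneck 1. Total 5.
No augmenting path remains in the residual graph.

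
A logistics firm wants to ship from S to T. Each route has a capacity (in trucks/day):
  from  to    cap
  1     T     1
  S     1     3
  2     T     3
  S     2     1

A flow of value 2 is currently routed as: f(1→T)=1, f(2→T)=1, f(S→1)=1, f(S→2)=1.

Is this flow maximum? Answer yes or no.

Yes

Residual reachable from S: {1, S}; T is not reachable.
Saturated cut: S→2, 1→T with total capacity 2 = current flow value. Flow is maximum.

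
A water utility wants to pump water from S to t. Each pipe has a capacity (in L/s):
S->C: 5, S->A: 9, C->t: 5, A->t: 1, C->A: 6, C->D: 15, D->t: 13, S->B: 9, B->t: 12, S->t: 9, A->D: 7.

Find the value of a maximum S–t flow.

31

Augment S->t: bottleneck 9. Total 9.
Augment S->C->t: bottleneck 5. Total 14.
Augment S->B->t: bottleneck 9. Total 23.
Augment S->A->t: bottleneck 1. Total 24.
Augment S->A->D->t: bottleneck 7. Total 31.
No augmenting path remains in the residual graph.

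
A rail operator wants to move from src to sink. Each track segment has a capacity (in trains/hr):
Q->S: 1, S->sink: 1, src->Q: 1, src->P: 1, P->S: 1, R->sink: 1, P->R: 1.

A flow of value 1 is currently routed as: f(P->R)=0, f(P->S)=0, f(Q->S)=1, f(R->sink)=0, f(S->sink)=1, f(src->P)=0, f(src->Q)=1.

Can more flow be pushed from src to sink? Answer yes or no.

Yes

Residual path src->P->R->sink has bottleneck 1 > 0.
Pushing 1 along it raises the flow to 2, so the given flow is not maximum.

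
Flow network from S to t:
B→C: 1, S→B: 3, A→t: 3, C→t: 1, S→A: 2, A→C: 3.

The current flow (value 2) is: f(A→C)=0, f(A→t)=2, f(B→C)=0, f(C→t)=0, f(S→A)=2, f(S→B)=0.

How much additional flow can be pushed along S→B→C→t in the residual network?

1

Residual capacities along the path: S→B: 3, B→C: 1, C→t: 1.
Minimum is 1.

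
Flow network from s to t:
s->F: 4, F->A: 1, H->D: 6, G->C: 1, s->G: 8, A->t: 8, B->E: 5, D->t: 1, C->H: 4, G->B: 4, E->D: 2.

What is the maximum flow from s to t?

Augment s->F->A->t: bottleneck 1. Total 1.
Augment s->G->B->E->D->t: bottleneck 1. Total 2.
No augmenting path remains in the residual graph.

2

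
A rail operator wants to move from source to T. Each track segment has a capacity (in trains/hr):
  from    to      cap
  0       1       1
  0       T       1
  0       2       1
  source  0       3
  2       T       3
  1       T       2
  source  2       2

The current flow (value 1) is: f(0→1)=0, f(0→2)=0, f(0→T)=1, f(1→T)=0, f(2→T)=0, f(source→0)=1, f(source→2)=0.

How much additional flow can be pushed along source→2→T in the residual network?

2

Residual capacities along the path: source→2: 2, 2→T: 3.
Minimum is 2.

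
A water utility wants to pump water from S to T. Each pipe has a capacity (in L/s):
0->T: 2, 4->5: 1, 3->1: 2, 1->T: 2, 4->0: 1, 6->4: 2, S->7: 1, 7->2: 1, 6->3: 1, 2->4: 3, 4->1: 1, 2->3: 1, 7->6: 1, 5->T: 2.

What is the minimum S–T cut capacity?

Max flow = 1 (via 1 augmenting path).
In the residual at optimum, the set reachable from S is {S}.
Cut edges: S->7 (cap 1). Sum = 1.

1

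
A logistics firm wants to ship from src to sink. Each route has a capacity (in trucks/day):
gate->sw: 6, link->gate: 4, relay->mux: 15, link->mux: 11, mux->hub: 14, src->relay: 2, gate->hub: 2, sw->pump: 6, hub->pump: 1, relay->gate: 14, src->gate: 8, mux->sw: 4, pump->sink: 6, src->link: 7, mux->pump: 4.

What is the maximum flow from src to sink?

Augment src->link->mux->pump->sink: bottleneck 4. Total 4.
Augment src->gate->hub->pump->sink: bottleneck 1. Total 5.
Augment src->gate->sw->pump->sink: bottleneck 1. Total 6.
No augmenting path remains in the residual graph.

6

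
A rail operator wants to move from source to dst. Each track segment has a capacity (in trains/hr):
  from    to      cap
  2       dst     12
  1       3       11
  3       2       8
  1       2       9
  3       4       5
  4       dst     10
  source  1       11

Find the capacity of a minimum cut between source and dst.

11

Max flow = 11 (via 2 augmenting paths).
In the residual at optimum, the set reachable from source is {source}.
Cut edges: source→1 (cap 11). Sum = 11.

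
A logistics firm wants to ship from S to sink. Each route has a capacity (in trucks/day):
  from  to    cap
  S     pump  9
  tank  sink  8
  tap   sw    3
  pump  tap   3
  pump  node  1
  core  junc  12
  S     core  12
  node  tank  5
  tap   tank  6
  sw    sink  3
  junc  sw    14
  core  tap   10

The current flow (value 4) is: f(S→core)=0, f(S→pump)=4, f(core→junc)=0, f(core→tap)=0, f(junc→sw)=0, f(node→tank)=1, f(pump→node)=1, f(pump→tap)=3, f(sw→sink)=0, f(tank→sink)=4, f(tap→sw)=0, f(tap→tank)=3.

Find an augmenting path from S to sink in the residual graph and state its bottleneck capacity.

Residual along S→core→tap→tank→sink: S→core: 12, core→tap: 10, tap→tank: 3, tank→sink: 4.
Bottleneck = min = 3.

S→core→tap→tank→sink, bottleneck 3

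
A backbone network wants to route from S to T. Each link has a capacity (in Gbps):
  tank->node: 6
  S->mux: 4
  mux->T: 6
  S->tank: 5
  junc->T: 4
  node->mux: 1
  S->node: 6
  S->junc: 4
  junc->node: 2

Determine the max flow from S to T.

Augment S->junc->T: bottleneck 4. Total 4.
Augment S->mux->T: bottleneck 4. Total 8.
Augment S->node->mux->T: bottleneck 1. Total 9.
No augmenting path remains in the residual graph.

9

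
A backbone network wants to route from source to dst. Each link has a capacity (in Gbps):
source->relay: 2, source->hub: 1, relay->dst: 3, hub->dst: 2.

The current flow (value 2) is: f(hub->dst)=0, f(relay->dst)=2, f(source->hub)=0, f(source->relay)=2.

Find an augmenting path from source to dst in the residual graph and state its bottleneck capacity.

Residual along source->hub->dst: source->hub: 1, hub->dst: 2.
Bottleneck = min = 1.

source->hub->dst, bottleneck 1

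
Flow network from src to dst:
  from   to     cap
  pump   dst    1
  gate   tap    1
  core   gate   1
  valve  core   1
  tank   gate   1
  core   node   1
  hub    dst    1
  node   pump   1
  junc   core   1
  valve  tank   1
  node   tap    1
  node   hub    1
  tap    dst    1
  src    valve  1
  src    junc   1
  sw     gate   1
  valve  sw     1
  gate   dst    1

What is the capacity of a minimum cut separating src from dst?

Max flow = 2 (via 2 augmenting paths).
In the residual at optimum, the set reachable from src is {src}.
Cut edges: src→junc (cap 1), src→valve (cap 1). Sum = 2.

2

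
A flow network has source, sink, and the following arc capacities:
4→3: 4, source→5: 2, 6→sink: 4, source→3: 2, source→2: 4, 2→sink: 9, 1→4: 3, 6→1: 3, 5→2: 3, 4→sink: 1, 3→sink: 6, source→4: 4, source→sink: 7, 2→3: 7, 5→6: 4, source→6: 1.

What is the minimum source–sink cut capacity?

Max flow = 20 (via 7 augmenting paths).
In the residual at optimum, the set reachable from source is {source}.
Cut edges: source→5 (cap 2), source→6 (cap 1), source→4 (cap 4), source→2 (cap 4), source→3 (cap 2), source→sink (cap 7). Sum = 20.

20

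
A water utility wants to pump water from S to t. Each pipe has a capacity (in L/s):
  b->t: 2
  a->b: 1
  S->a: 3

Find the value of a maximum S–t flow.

1

Augment S->a->b->t: bottleneck 1. Total 1.
No augmenting path remains in the residual graph.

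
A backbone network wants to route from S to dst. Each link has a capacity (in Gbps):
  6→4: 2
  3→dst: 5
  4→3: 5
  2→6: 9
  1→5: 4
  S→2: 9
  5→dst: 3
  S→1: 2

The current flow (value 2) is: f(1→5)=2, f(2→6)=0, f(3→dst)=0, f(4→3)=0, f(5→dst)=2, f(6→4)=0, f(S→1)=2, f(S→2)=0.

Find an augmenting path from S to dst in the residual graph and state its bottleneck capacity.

Residual along S→2→6→4→3→dst: S→2: 9, 2→6: 9, 6→4: 2, 4→3: 5, 3→dst: 5.
Bottleneck = min = 2.

S→2→6→4→3→dst, bottleneck 2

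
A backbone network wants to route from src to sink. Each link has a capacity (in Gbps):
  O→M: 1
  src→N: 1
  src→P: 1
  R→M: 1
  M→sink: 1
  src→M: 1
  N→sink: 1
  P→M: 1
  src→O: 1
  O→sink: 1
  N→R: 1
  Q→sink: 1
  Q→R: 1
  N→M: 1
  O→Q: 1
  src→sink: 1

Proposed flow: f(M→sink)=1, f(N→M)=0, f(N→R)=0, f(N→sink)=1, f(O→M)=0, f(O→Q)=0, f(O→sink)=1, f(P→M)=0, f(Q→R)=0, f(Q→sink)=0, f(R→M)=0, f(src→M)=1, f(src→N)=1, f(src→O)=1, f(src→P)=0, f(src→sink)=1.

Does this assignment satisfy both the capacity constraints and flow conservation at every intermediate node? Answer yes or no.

Every edge has 0 ≤ f(e) ≤ cap(e).
At each intermediate node, inflow equals outflow.

Yes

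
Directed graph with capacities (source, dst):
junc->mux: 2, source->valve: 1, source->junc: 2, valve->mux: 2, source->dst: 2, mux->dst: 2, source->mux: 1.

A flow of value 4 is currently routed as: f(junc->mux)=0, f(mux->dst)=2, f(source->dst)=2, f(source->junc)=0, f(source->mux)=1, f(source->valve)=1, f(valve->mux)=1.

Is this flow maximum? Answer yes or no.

Yes

Residual reachable from source: {junc, mux, source, valve}; dst is not reachable.
Saturated cut: source->dst, mux->dst with total capacity 4 = current flow value. Flow is maximum.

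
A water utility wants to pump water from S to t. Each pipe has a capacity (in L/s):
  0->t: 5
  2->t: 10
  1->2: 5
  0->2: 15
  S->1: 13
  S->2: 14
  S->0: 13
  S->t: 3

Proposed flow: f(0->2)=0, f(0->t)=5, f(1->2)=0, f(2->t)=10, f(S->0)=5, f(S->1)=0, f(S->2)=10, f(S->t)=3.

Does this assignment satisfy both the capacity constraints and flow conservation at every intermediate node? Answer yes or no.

Yes

Every edge has 0 ≤ f(e) ≤ cap(e).
At each intermediate node, inflow equals outflow.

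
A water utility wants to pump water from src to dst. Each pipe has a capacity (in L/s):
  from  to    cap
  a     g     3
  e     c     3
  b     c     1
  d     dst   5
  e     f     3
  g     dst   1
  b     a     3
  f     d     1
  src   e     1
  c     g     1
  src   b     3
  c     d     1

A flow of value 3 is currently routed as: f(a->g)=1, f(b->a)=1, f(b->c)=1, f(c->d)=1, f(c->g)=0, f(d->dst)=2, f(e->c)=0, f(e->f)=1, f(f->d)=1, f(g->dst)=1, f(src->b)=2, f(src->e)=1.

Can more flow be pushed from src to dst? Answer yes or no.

Residual reachable from src: {a, b, g, src}; dst is not reachable.
Saturated cut: src->e, b->c, g->dst with total capacity 3 = current flow value. Flow is maximum.

No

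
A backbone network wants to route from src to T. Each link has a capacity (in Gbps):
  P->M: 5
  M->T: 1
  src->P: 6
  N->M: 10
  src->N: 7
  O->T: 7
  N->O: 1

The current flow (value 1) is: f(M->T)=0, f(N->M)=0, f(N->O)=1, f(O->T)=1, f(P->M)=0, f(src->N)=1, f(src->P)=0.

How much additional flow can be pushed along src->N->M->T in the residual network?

1

Residual capacities along the path: src->N: 6, N->M: 10, M->T: 1.
Minimum is 1.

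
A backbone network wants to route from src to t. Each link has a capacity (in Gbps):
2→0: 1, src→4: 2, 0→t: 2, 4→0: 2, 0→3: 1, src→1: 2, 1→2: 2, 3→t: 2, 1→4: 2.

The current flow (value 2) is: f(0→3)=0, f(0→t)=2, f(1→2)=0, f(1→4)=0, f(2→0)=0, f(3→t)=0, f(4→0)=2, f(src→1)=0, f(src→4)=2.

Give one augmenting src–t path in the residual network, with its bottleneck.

src→1→2→0→3→t, bottleneck 1

Residual along src→1→2→0→3→t: src→1: 2, 1→2: 2, 2→0: 1, 0→3: 1, 3→t: 2.
Bottleneck = min = 1.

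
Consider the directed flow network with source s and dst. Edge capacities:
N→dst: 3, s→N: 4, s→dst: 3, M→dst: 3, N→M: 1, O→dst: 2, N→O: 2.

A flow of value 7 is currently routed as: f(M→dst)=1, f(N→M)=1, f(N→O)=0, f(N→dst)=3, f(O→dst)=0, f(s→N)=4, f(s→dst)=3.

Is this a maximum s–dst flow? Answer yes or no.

Residual reachable from s: {s}; dst is not reachable.
Saturated cut: s→N, s→dst with total capacity 7 = current flow value. Flow is maximum.

Yes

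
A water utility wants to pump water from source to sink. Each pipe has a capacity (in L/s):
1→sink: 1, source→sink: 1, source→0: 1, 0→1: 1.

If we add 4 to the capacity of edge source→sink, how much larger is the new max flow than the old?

Original max flow = 2.
After raising cap(source→sink), augmenting paths through that edge carry 4 more units.
New max flow = 6. Increase = 4.

4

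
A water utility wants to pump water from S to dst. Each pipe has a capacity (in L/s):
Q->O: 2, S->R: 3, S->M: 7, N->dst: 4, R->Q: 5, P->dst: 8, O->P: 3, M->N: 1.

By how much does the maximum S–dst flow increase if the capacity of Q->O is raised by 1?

Original max flow = 3.
After raising cap(Q->O), augmenting paths through that edge carry 1 more unit.
New max flow = 4. Increase = 1.

1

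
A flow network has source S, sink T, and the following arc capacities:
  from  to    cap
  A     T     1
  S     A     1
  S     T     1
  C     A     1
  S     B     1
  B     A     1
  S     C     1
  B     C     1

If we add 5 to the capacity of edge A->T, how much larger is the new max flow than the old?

2

Original max flow = 2.
After raising cap(A->T), augmenting paths through that edge carry 2 more units.
New max flow = 4. Increase = 2.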